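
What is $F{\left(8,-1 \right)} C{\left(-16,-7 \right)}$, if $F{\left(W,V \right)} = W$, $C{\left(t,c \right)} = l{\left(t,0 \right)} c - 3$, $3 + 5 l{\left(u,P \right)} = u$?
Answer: $\frac{944}{5} \approx 188.8$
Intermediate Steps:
$l{\left(u,P \right)} = - \frac{3}{5} + \frac{u}{5}$
$C{\left(t,c \right)} = -3 + c \left(- \frac{3}{5} + \frac{t}{5}\right)$ ($C{\left(t,c \right)} = \left(- \frac{3}{5} + \frac{t}{5}\right) c - 3 = c \left(- \frac{3}{5} + \frac{t}{5}\right) - 3 = -3 + c \left(- \frac{3}{5} + \frac{t}{5}\right)$)
$F{\left(8,-1 \right)} C{\left(-16,-7 \right)} = 8 \left(-3 + \frac{1}{5} \left(-7\right) \left(-3 - 16\right)\right) = 8 \left(-3 + \frac{1}{5} \left(-7\right) \left(-19\right)\right) = 8 \left(-3 + \frac{133}{5}\right) = 8 \cdot \frac{118}{5} = \frac{944}{5}$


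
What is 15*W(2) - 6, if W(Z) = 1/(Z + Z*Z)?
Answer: -7/2 ≈ -3.5000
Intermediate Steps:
W(Z) = 1/(Z + Z**2)
15*W(2) - 6 = 15*(1/(2*(1 + 2))) - 6 = 15*((1/2)/3) - 6 = 15*((1/2)*(1/3)) - 6 = 15*(1/6) - 6 = 5/2 - 6 = -7/2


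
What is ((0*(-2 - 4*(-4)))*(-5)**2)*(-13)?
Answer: 0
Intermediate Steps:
((0*(-2 - 4*(-4)))*(-5)**2)*(-13) = ((0*(-2 + 16))*25)*(-13) = ((0*14)*25)*(-13) = (0*25)*(-13) = 0*(-13) = 0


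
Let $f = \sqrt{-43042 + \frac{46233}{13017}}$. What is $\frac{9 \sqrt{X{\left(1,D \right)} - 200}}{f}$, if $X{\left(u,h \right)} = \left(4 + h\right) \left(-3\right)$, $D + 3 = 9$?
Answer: $\frac{9 \sqrt{186364737031190}}{186743827} \approx 0.65793$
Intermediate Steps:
$D = 6$ ($D = -3 + 9 = 6$)
$X{\left(u,h \right)} = -12 - 3 h$
$f = \frac{i \sqrt{810281465353}}{4339}$ ($f = \sqrt{-43042 + 46233 \cdot \frac{1}{13017}} = \sqrt{-43042 + \frac{15411}{4339}} = \sqrt{- \frac{186743827}{4339}} = \frac{i \sqrt{810281465353}}{4339} \approx 207.46 i$)
$\frac{9 \sqrt{X{\left(1,D \right)} - 200}}{f} = \frac{9 \sqrt{\left(-12 - 18\right) - 200}}{\frac{1}{4339} i \sqrt{810281465353}} = 9 \sqrt{\left(-12 - 18\right) - 200} \left(- \frac{i \sqrt{810281465353}}{186743827}\right) = 9 \sqrt{-30 - 200} \left(- \frac{i \sqrt{810281465353}}{186743827}\right) = 9 \sqrt{-230} \left(- \frac{i \sqrt{810281465353}}{186743827}\right) = 9 i \sqrt{230} \left(- \frac{i \sqrt{810281465353}}{186743827}\right) = \frac{9 \sqrt{186364737031190}}{186743827}$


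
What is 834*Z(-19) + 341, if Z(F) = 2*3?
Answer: 5345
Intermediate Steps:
Z(F) = 6
834*Z(-19) + 341 = 834*6 + 341 = 5004 + 341 = 5345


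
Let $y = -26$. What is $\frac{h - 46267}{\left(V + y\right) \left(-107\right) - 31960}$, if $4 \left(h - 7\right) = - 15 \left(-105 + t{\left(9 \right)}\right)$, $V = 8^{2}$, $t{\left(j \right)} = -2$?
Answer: $\frac{183435}{144104} \approx 1.2729$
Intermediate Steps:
$V = 64$
$h = \frac{1633}{4}$ ($h = 7 + \frac{\left(-15\right) \left(-105 - 2\right)}{4} = 7 + \frac{\left(-15\right) \left(-107\right)}{4} = 7 + \frac{1}{4} \cdot 1605 = 7 + \frac{1605}{4} = \frac{1633}{4} \approx 408.25$)
$\frac{h - 46267}{\left(V + y\right) \left(-107\right) - 31960} = \frac{\frac{1633}{4} - 46267}{\left(64 - 26\right) \left(-107\right) - 31960} = - \frac{183435}{4 \left(38 \left(-107\right) - 31960\right)} = - \frac{183435}{4 \left(-4066 - 31960\right)} = - \frac{183435}{4 \left(-36026\right)} = \left(- \frac{183435}{4}\right) \left(- \frac{1}{36026}\right) = \frac{183435}{144104}$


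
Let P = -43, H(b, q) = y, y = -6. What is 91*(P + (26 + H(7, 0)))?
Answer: -2093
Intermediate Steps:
H(b, q) = -6
91*(P + (26 + H(7, 0))) = 91*(-43 + (26 - 6)) = 91*(-43 + 20) = 91*(-23) = -2093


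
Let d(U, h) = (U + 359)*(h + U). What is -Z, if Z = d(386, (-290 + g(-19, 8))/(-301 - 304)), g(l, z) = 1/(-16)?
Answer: -557427029/1936 ≈ -2.8793e+5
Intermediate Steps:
g(l, z) = -1/16
d(U, h) = (359 + U)*(U + h)
Z = 557427029/1936 (Z = 386² + 359*386 + 359*((-290 - 1/16)/(-301 - 304)) + 386*((-290 - 1/16)/(-301 - 304)) = 148996 + 138574 + 359*(-4641/16/(-605)) + 386*(-4641/16/(-605)) = 148996 + 138574 + 359*(-4641/16*(-1/605)) + 386*(-4641/16*(-1/605)) = 148996 + 138574 + 359*(4641/9680) + 386*(4641/9680) = 148996 + 138574 + 1666119/9680 + 895713/4840 = 557427029/1936 ≈ 2.8793e+5)
-Z = -1*557427029/1936 = -557427029/1936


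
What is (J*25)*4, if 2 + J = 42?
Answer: 4000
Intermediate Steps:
J = 40 (J = -2 + 42 = 40)
(J*25)*4 = (40*25)*4 = 1000*4 = 4000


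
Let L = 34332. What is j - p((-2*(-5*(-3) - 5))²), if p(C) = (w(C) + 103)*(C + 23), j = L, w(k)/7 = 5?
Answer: -24042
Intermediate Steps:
w(k) = 35 (w(k) = 7*5 = 35)
j = 34332
p(C) = 3174 + 138*C (p(C) = (35 + 103)*(C + 23) = 138*(23 + C) = 3174 + 138*C)
j - p((-2*(-5*(-3) - 5))²) = 34332 - (3174 + 138*(-2*(-5*(-3) - 5))²) = 34332 - (3174 + 138*(-2*(15 - 5))²) = 34332 - (3174 + 138*(-2*10)²) = 34332 - (3174 + 138*(-20)²) = 34332 - (3174 + 138*400) = 34332 - (3174 + 55200) = 34332 - 1*58374 = 34332 - 58374 = -24042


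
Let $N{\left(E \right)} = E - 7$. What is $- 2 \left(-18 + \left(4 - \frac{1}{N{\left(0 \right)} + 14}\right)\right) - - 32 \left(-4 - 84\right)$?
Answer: $- \frac{19514}{7} \approx -2787.7$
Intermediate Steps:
$N{\left(E \right)} = -7 + E$ ($N{\left(E \right)} = E - 7 = -7 + E$)
$- 2 \left(-18 + \left(4 - \frac{1}{N{\left(0 \right)} + 14}\right)\right) - - 32 \left(-4 - 84\right) = - 2 \left(-18 + \left(4 - \frac{1}{\left(-7 + 0\right) + 14}\right)\right) - - 32 \left(-4 - 84\right) = - 2 \left(-18 + \left(4 - \frac{1}{-7 + 14}\right)\right) - \left(-32\right) \left(-88\right) = - 2 \left(-18 + \left(4 - \frac{1}{7}\right)\right) - 2816 = - 2 \left(-18 + \frac{27}{7}\right) - 2816 = \left(-2\right) \left(- \frac{99}{7}\right) - 2816 = \frac{198}{7} - 2816 = - \frac{19514}{7}$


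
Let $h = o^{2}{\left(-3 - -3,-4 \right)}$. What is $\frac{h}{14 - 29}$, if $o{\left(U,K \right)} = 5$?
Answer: $- \frac{5}{3} \approx -1.6667$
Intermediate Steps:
$h = 25$ ($h = 5^{2} = 25$)
$\frac{h}{14 - 29} = \frac{1}{14 - 29} \cdot 25 = \frac{1}{-15} \cdot 25 = \left(- \frac{1}{15}\right) 25 = - \frac{5}{3}$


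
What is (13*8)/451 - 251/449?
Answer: -66505/202499 ≈ -0.32842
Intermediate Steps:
(13*8)/451 - 251/449 = 104*(1/451) - 251*1/449 = 104/451 - 251/449 = -66505/202499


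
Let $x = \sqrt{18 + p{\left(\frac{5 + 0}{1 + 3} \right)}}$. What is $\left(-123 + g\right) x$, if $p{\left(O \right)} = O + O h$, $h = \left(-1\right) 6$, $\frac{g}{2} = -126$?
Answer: $- \frac{375 \sqrt{47}}{2} \approx -1285.4$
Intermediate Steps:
$g = -252$ ($g = 2 \left(-126\right) = -252$)
$h = -6$
$p{\left(O \right)} = - 5 O$ ($p{\left(O \right)} = O + O \left(-6\right) = O - 6 O = - 5 O$)
$x = \frac{\sqrt{47}}{2}$ ($x = \sqrt{18 - 5 \frac{5 + 0}{1 + 3}} = \sqrt{18 - 5 \cdot \frac{5}{4}} = \sqrt{18 - 5 \cdot 5 \cdot \frac{1}{4}} = \sqrt{18 - \frac{25}{4}} = \sqrt{\frac{47}{4}} = \frac{\sqrt{47}}{2} \approx 3.4278$)
$\left(-123 + g\right) x = \left(-123 - 252\right) \frac{\sqrt{47}}{2} = - 375 \frac{\sqrt{47}}{2} = - \frac{375 \sqrt{47}}{2}$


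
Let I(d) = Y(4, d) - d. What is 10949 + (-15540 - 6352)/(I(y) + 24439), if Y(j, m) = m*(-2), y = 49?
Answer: 66487804/6073 ≈ 10948.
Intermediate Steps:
Y(j, m) = -2*m
I(d) = -3*d (I(d) = -2*d - d = -3*d)
10949 + (-15540 - 6352)/(I(y) + 24439) = 10949 + (-15540 - 6352)/(-3*49 + 24439) = 10949 - 21892/(-147 + 24439) = 10949 - 21892/24292 = 10949 - 21892*1/24292 = 10949 - 5473/6073 = 66487804/6073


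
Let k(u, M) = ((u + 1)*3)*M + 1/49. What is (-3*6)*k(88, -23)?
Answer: 5416344/49 ≈ 1.1054e+5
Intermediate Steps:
k(u, M) = 1/49 + M*(3 + 3*u) (k(u, M) = ((1 + u)*3)*M + 1/49 = (3 + 3*u)*M + 1/49 = M*(3 + 3*u) + 1/49 = 1/49 + M*(3 + 3*u))
(-3*6)*k(88, -23) = (-3*6)*(1/49 + 3*(-23) + 3*(-23)*88) = -18*(1/49 - 69 - 6072) = -18*(-300908/49) = 5416344/49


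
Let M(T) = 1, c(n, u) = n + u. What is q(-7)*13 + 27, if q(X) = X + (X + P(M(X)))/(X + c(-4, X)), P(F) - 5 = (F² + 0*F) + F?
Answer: -64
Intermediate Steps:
P(F) = 5 + F + F² (P(F) = 5 + ((F² + 0*F) + F) = 5 + ((F² + 0) + F) = 5 + (F² + F) = 5 + (F + F²) = 5 + F + F²)
q(X) = X + (7 + X)/(-4 + 2*X) (q(X) = X + (X + (5 + 1 + 1²))/(X + (-4 + X)) = X + (X + (5 + 1 + 1))/(-4 + 2*X) = X + (X + 7)/(-4 + 2*X) = X + (7 + X)/(-4 + 2*X))
q(-7)*13 + 27 = ((7 - 3*(-7) + 2*(-7)²)/(2*(-2 - 7)))*13 + 27 = ((½)*(7 + 21 + 2*49)/(-9))*13 + 27 = ((½)*(-⅑)*(7 + 21 + 98))*13 + 27 = ((½)*(-⅑)*126)*13 + 27 = -7*13 + 27 = -91 + 27 = -64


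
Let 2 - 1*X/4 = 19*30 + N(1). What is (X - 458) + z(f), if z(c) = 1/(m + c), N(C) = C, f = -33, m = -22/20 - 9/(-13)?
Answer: -11873892/4343 ≈ -2734.0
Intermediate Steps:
m = -53/130 (m = -22*1/20 - 9*(-1/13) = -11/10 + 9/13 = -53/130 ≈ -0.40769)
z(c) = 1/(-53/130 + c)
X = -2276 (X = 8 - 4*(19*30 + 1) = 8 - 4*(570 + 1) = 8 - 4*571 = 8 - 2284 = -2276)
(X - 458) + z(f) = (-2276 - 458) + 130/(-53 + 130*(-33)) = -2734 + 130/(-53 - 4290) = -2734 + 130/(-4343) = -2734 + 130*(-1/4343) = -2734 - 130/4343 = -11873892/4343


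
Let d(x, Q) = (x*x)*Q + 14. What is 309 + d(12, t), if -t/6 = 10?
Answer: -8317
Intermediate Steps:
t = -60 (t = -6*10 = -60)
d(x, Q) = 14 + Q*x² (d(x, Q) = x²*Q + 14 = Q*x² + 14 = 14 + Q*x²)
309 + d(12, t) = 309 + (14 - 60*12²) = 309 + (14 - 60*144) = 309 + (14 - 8640) = 309 - 8626 = -8317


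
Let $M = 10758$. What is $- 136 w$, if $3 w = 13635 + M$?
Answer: $-1105816$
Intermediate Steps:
$w = 8131$ ($w = \frac{13635 + 10758}{3} = \frac{1}{3} \cdot 24393 = 8131$)
$- 136 w = \left(-136\right) 8131 = -1105816$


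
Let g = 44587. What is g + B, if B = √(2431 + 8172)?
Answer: 44587 + √10603 ≈ 44690.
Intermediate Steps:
B = √10603 ≈ 102.97
g + B = 44587 + √10603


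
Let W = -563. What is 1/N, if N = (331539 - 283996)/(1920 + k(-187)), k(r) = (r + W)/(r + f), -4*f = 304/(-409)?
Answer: 49002730/1210872667 ≈ 0.040469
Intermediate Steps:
f = 76/409 (f = -76/(-409) = -76*(-1)/409 = -¼*(-304/409) = 76/409 ≈ 0.18582)
k(r) = (-563 + r)/(76/409 + r) (k(r) = (r - 563)/(r + 76/409) = (-563 + r)/(76/409 + r))
N = 1210872667/49002730 (N = (331539 - 283996)/(1920 + 409*(-563 - 187)/(76 + 409*(-187))) = 47543/(1920 + 409*(-750)/(76 - 76483)) = 47543/(1920 + 409*(-750)/(-76407)) = 47543/(1920 + 409*(-1/76407)*(-750)) = 47543/(1920 + 102250/25469) = 47543/(49002730/25469) = 47543*(25469/49002730) = 1210872667/49002730 ≈ 24.710)
1/N = 1/(1210872667/49002730) = 49002730/1210872667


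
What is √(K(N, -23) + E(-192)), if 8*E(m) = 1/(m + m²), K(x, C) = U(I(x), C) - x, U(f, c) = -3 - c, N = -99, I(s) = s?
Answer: √40008859770/18336 ≈ 10.909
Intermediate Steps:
K(x, C) = -3 - C - x (K(x, C) = (-3 - C) - x = -3 - C - x)
E(m) = 1/(8*(m + m²))
√(K(N, -23) + E(-192)) = √((-3 - 1*(-23) - 1*(-99)) + (⅛)/(-192*(1 - 192))) = √((-3 + 23 + 99) + (⅛)*(-1/192)/(-191)) = √(119 + (⅛)*(-1/192)*(-1/191)) = √(119 + 1/293376) = √(34911745/293376) = √40008859770/18336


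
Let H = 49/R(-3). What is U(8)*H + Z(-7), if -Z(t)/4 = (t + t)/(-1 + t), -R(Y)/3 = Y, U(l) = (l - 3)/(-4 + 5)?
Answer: 182/9 ≈ 20.222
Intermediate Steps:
U(l) = -3 + l (U(l) = (-3 + l)/1 = (-3 + l)*1 = -3 + l)
R(Y) = -3*Y
Z(t) = -8*t/(-1 + t) (Z(t) = -4*(t + t)/(-1 + t) = -4*2*t/(-1 + t) = -8*t/(-1 + t))
H = 49/9 (H = 49/((-3*(-3))) = 49/9 ≈ 5.4444)
U(8)*H + Z(-7) = (-3 + 8)*(49/9) - 8*(-7)/(-1 - 7) = 5*(49/9) - 8*(-7)/(-8) = 245/9 - 8*(-7)*(-⅛) = 245/9 - 7 = 182/9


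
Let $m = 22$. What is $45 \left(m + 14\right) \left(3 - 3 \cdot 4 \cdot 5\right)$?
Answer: $-92340$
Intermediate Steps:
$45 \left(m + 14\right) \left(3 - 3 \cdot 4 \cdot 5\right) = 45 \left(22 + 14\right) \left(3 - 3 \cdot 4 \cdot 5\right) = 45 \cdot 36 \left(3 - 12 \cdot 5\right) = 1620 \left(3 - 60\right) = 1620 \left(-57\right) = -92340$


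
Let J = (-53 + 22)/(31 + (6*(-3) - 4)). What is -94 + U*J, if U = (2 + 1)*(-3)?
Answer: -63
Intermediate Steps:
U = -9 (U = 3*(-3) = -9)
J = -31/9 (J = -31/(31 + (-18 - 4)) = -31/(31 - 22) = -31/9 ≈ -3.4444)
-94 + U*J = -94 - 9*(-31/9) = -94 + 31 = -63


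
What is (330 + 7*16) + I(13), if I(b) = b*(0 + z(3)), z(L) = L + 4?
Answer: 533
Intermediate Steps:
z(L) = 4 + L
I(b) = 7*b (I(b) = b*(0 + (4 + 3)) = b*(0 + 7) = b*7 = 7*b)
(330 + 7*16) + I(13) = (330 + 7*16) + 7*13 = (330 + 112) + 91 = 442 + 91 = 533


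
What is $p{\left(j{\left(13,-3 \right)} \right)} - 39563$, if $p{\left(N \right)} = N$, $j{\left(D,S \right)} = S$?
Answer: $-39566$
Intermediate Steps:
$p{\left(j{\left(13,-3 \right)} \right)} - 39563 = -3 - 39563 = -39566$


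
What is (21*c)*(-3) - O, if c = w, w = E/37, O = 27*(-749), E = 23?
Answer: 746802/37 ≈ 20184.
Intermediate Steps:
O = -20223
w = 23/37 ≈ 0.62162
c = 23/37 ≈ 0.62162
(21*c)*(-3) - O = (21*(23/37))*(-3) - 1*(-20223) = (483/37)*(-3) + 20223 = -1449/37 + 20223 = 746802/37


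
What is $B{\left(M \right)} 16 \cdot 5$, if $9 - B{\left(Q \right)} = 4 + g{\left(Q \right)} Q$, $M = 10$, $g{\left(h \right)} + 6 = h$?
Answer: $-2800$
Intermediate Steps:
$g{\left(h \right)} = -6 + h$
$B{\left(Q \right)} = 5 - Q \left(-6 + Q\right)$ ($B{\left(Q \right)} = 9 - \left(4 + \left(-6 + Q\right) Q\right) = 9 - \left(4 + Q \left(-6 + Q\right)\right) = 5 - Q \left(-6 + Q\right)$)
$B{\left(M \right)} 16 \cdot 5 = \left(5 - 10 \left(-6 + 10\right)\right) 16 \cdot 5 = \left(5 - 10 \cdot 4\right) 80 = \left(5 - 40\right) 80 = \left(-35\right) 80 = -2800$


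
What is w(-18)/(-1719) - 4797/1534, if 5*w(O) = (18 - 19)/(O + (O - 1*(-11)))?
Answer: -79288993/25355250 ≈ -3.1271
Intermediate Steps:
w(O) = -1/(5*(11 + 2*O)) (w(O) = ((18 - 19)/(O + (O - 1*(-11))))/5 = (-1/(O + (O + 11)))/5 = (-1/(O + (11 + O)))/5 = (-1/(11 + 2*O))/5 = -1/(5*(11 + 2*O)))
w(-18)/(-1719) - 4797/1534 = -1/(55 + 10*(-18))/(-1719) - 4797/1534 = -1/(55 - 180)*(-1/1719) - 4797*1/1534 = -1/(-125)*(-1/1719) - 369/118 = -1*(-1/125)*(-1/1719) - 369/118 = (1/125)*(-1/1719) - 369/118 = -1/214875 - 369/118 = -79288993/25355250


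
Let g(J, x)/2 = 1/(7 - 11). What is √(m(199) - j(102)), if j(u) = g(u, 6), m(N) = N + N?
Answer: √1594/2 ≈ 19.962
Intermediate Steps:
m(N) = 2*N
g(J, x) = -½ (g(J, x) = 2/(7 - 11) = 2/(-4) = 2*(-¼) = -½)
j(u) = -½
√(m(199) - j(102)) = √(2*199 - 1*(-½)) = √(398 + ½) = √(797/2) = √1594/2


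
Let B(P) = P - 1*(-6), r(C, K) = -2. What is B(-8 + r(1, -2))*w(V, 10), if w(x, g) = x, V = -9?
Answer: 36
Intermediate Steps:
B(P) = 6 + P (B(P) = P + 6 = 6 + P)
B(-8 + r(1, -2))*w(V, 10) = (6 + (-8 - 2))*(-9) = (6 - 10)*(-9) = -4*(-9) = 36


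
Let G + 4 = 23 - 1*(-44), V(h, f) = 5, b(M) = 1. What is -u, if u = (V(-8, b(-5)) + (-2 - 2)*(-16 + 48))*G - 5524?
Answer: 13273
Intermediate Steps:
G = 63 (G = -4 + (23 - 1*(-44)) = -4 + (23 + 44) = -4 + 67 = 63)
u = -13273 (u = (5 + (-2 - 2)*(-16 + 48))*63 - 5524 = (5 - 4*32)*63 - 5524 = (5 - 128)*63 - 5524 = -123*63 - 5524 = -7749 - 5524 = -13273)
-u = -1*(-13273) = 13273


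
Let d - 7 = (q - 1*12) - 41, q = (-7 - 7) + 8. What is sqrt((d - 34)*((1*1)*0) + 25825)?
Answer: 5*sqrt(1033) ≈ 160.70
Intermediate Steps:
q = -6 (q = -14 + 8 = -6)
d = -52 (d = 7 + ((-6 - 1*12) - 41) = 7 + ((-6 - 12) - 41) = 7 + (-18 - 41) = 7 - 59 = -52)
sqrt((d - 34)*((1*1)*0) + 25825) = sqrt((-52 - 34)*((1*1)*0) + 25825) = sqrt(-86*0 + 25825) = sqrt(0 + 25825) = sqrt(25825) = 5*sqrt(1033)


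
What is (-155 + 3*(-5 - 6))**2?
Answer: 35344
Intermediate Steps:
(-155 + 3*(-5 - 6))**2 = (-155 + 3*(-11))**2 = (-155 - 33)**2 = (-188)**2 = 35344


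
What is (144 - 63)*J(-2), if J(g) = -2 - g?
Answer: 0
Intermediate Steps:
(144 - 63)*J(-2) = (144 - 63)*(-2 - 1*(-2)) = 81*(-2 + 2) = 81*0 = 0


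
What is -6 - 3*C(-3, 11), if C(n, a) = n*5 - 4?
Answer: 51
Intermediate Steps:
C(n, a) = -4 + 5*n (C(n, a) = 5*n - 4 = -4 + 5*n)
-6 - 3*C(-3, 11) = -6 - 3*(-4 + 5*(-3)) = -6 - 3*(-4 - 15) = -6 - 3*(-19) = -6 + 57 = 51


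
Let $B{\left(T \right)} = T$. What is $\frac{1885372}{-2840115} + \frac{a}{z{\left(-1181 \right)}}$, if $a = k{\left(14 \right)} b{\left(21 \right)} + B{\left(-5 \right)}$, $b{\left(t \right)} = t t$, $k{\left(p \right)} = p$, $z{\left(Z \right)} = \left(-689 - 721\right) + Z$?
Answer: $- \frac{22405668287}{7358737965} \approx -3.0448$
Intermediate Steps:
$z{\left(Z \right)} = -1410 + Z$
$b{\left(t \right)} = t^{2}$
$a = 6169$ ($a = 14 \cdot 21^{2} - 5 = 14 \cdot 441 - 5 = 6174 - 5 = 6169$)
$\frac{1885372}{-2840115} + \frac{a}{z{\left(-1181 \right)}} = \frac{1885372}{-2840115} + \frac{6169}{-1410 - 1181} = 1885372 \left(- \frac{1}{2840115}\right) + \frac{6169}{-2591} = - \frac{1885372}{2840115} + 6169 \left(- \frac{1}{2591}\right) = - \frac{1885372}{2840115} - \frac{6169}{2591} = - \frac{22405668287}{7358737965}$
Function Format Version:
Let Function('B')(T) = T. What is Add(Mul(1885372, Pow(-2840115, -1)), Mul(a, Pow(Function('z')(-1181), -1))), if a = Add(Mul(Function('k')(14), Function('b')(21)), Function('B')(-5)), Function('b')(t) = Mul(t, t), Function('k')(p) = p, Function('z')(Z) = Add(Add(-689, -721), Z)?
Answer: Rational(-22405668287, 7358737965) ≈ -3.0448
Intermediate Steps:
Function('z')(Z) = Add(-1410, Z)
Function('b')(t) = Pow(t, 2)
a = 6169 (a = Add(Mul(14, Pow(21, 2)), -5) = Add(Mul(14, 441), -5) = Add(6174, -5) = 6169)
Add(Mul(1885372, Pow(-2840115, -1)), Mul(a, Pow(Function('z')(-1181), -1))) = Add(Mul(1885372, Pow(-2840115, -1)), Mul(6169, Pow(Add(-1410, -1181), -1))) = Add(Mul(1885372, Rational(-1, 2840115)), Mul(6169, Pow(-2591, -1))) = Add(Rational(-1885372, 2840115), Mul(6169, Rational(-1, 2591))) = Add(Rational(-1885372, 2840115), Rational(-6169, 2591)) = Rational(-22405668287, 7358737965)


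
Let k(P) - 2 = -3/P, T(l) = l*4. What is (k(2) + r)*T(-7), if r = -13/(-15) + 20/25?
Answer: -182/3 ≈ -60.667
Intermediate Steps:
T(l) = 4*l
r = 5/3 (r = -13*(-1/15) + 20*(1/25) = 13/15 + ⅘ = 5/3 ≈ 1.6667)
k(P) = 2 - 3/P
(k(2) + r)*T(-7) = ((2 - 3/2) + 5/3)*(4*(-7)) = ((2 - 3*½) + 5/3)*(-28) = ((2 - 3/2) + 5/3)*(-28) = (½ + 5/3)*(-28) = (13/6)*(-28) = -182/3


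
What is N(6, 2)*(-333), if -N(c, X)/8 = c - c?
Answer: 0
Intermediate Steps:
N(c, X) = 0 (N(c, X) = -8*(c - c) = -8*0 = 0)
N(6, 2)*(-333) = 0*(-333) = 0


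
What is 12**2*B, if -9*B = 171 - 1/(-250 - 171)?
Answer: -1151872/421 ≈ -2736.0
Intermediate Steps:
B = -71992/3789 (B = -(171 - 1/(-250 - 171))/9 = -(171 - 1/(-421))/9 = -(171 - 1*(-1/421))/9 = -(171 + 1/421)/9 = -1/9*71992/421 = -71992/3789 ≈ -19.000)
12**2*B = 12**2*(-71992/3789) = 144*(-71992/3789) = -1151872/421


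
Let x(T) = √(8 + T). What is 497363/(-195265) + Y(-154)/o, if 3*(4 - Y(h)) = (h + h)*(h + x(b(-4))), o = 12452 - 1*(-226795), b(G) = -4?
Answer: -366117000043/140149696365 ≈ -2.6123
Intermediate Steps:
o = 239247 (o = 12452 + 226795 = 239247)
Y(h) = 4 - 2*h*(2 + h)/3 (Y(h) = 4 - (h + h)*(h + √(8 - 4))/3 = 4 - 2*h*(h + √4)/3 = 4 - 2*h*(h + 2)/3 = 4 - 2*h*(2 + h)/3)
497363/(-195265) + Y(-154)/o = 497363/(-195265) + (4 - 4/3*(-154) - ⅔*(-154)²)/239247 = 497363*(-1/195265) + (4 + 616/3 - ⅔*23716)*(1/239247) = -497363/195265 + (4 + 616/3 - 47432/3)*(1/239247) = -497363/195265 - 46804/3*1/239247 = -497363/195265 - 46804/717741 = -366117000043/140149696365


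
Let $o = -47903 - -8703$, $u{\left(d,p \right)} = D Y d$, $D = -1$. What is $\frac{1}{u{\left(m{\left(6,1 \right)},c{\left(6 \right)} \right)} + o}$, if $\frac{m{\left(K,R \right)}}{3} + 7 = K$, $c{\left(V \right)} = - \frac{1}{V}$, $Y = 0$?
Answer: $- \frac{1}{39200} \approx -2.551 \cdot 10^{-5}$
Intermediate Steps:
$m{\left(K,R \right)} = -21 + 3 K$
$u{\left(d,p \right)} = 0$ ($u{\left(d,p \right)} = \left(-1\right) 0 d = 0 d = 0$)
$o = -39200$ ($o = -47903 + 8703 = -39200$)
$\frac{1}{u{\left(m{\left(6,1 \right)},c{\left(6 \right)} \right)} + o} = \frac{1}{0 - 39200} = \frac{1}{-39200} = - \frac{1}{39200}$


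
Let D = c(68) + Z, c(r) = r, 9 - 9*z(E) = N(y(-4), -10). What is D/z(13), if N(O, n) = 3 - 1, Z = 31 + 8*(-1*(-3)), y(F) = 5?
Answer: 1107/7 ≈ 158.14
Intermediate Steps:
Z = 55 (Z = 31 + 8*3 = 31 + 24 = 55)
N(O, n) = 2
z(E) = 7/9 (z(E) = 1 - ⅑*2 = 1 - 2/9 = 7/9)
D = 123 (D = 68 + 55 = 123)
D/z(13) = 123/(7/9) = 123*(9/7) = 1107/7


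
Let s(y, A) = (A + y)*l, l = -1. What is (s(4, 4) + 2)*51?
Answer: -306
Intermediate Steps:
s(y, A) = -A - y (s(y, A) = (A + y)*(-1) = -A - y)
(s(4, 4) + 2)*51 = ((-1*4 - 1*4) + 2)*51 = ((-4 - 4) + 2)*51 = (-8 + 2)*51 = -6*51 = -306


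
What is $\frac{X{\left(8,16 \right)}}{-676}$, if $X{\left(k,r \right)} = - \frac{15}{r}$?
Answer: $\frac{15}{10816} \approx 0.0013868$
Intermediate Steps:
$\frac{X{\left(8,16 \right)}}{-676} = \frac{\left(-15\right) \frac{1}{16}}{-676} = \left(-15\right) \frac{1}{16} \left(- \frac{1}{676}\right) = \left(- \frac{15}{16}\right) \left(- \frac{1}{676}\right) = \frac{15}{10816}$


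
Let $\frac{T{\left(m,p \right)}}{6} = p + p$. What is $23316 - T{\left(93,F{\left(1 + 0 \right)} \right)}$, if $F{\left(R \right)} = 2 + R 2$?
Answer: $23268$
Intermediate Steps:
$F{\left(R \right)} = 2 + 2 R$
$T{\left(m,p \right)} = 12 p$ ($T{\left(m,p \right)} = 6 \left(p + p\right) = 6 \cdot 2 p = 12 p$)
$23316 - T{\left(93,F{\left(1 + 0 \right)} \right)} = 23316 - 12 \left(2 + 2 \left(1 + 0\right)\right) = 23316 - 12 \left(2 + 2 \cdot 1\right) = 23316 - 12 \left(2 + 2\right) = 23316 - 12 \cdot 4 = 23316 - 48 = 23268$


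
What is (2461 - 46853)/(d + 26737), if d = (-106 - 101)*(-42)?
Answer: -44392/35431 ≈ -1.2529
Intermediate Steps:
d = 8694 (d = -207*(-42) = 8694)
(2461 - 46853)/(d + 26737) = (2461 - 46853)/(8694 + 26737) = -44392/35431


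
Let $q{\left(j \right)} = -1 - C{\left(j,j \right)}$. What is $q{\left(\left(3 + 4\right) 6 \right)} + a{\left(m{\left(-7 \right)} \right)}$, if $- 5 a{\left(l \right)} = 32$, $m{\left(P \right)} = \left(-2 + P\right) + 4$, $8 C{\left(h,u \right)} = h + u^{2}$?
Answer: $- \frac{4663}{20} \approx -233.15$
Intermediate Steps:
$C{\left(h,u \right)} = \frac{h}{8} + \frac{u^{2}}{8}$ ($C{\left(h,u \right)} = \frac{h + u^{2}}{8} = \frac{h}{8} + \frac{u^{2}}{8}$)
$m{\left(P \right)} = 2 + P$
$a{\left(l \right)} = - \frac{32}{5}$ ($a{\left(l \right)} = \left(- \frac{1}{5}\right) 32 = - \frac{32}{5}$)
$q{\left(j \right)} = -1 - \frac{j}{8} - \frac{j^{2}}{8}$ ($q{\left(j \right)} = -1 - \left(\frac{j}{8} + \frac{j^{2}}{8}\right) = -1 - \frac{j}{8} - \frac{j^{2}}{8}$)
$q{\left(\left(3 + 4\right) 6 \right)} + a{\left(m{\left(-7 \right)} \right)} = \left(-1 - \frac{\left(3 + 4\right) 6}{8} - \frac{\left(\left(3 + 4\right) 6\right)^{2}}{8}\right) - \frac{32}{5} = \left(-1 - \frac{7 \cdot 6}{8} - \frac{\left(7 \cdot 6\right)^{2}}{8}\right) - \frac{32}{5} = \left(-1 - \frac{21}{4} - \frac{42^{2}}{8}\right) - \frac{32}{5} = \left(-1 - \frac{21}{4} - \frac{441}{2}\right) - \frac{32}{5} = - \frac{907}{4} - \frac{32}{5} = - \frac{4663}{20}$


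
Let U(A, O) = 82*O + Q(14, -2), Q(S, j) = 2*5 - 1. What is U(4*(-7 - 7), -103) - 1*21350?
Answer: -29787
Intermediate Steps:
Q(S, j) = 9 (Q(S, j) = 10 - 1 = 9)
U(A, O) = 9 + 82*O (U(A, O) = 82*O + 9 = 9 + 82*O)
U(4*(-7 - 7), -103) - 1*21350 = (9 + 82*(-103)) - 1*21350 = (9 - 8446) - 21350 = -8437 - 21350 = -29787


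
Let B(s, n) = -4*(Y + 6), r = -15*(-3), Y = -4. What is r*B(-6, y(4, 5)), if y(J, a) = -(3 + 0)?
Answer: -360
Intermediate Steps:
y(J, a) = -3 (y(J, a) = -1*3 = -3)
r = 45
B(s, n) = -8 (B(s, n) = -4*(-4 + 6) = -4*2 = -8)
r*B(-6, y(4, 5)) = 45*(-8) = -360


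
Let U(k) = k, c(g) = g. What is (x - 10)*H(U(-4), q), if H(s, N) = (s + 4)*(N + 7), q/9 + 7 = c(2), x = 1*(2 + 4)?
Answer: 0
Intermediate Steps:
x = 6 (x = 1*6 = 6)
q = -45 (q = -63 + 9*2 = -63 + 18 = -45)
H(s, N) = (4 + s)*(7 + N)
(x - 10)*H(U(-4), q) = (6 - 10)*(28 + 4*(-45) + 7*(-4) - 45*(-4)) = -4*(28 - 180 - 28 + 180) = -4*0 = 0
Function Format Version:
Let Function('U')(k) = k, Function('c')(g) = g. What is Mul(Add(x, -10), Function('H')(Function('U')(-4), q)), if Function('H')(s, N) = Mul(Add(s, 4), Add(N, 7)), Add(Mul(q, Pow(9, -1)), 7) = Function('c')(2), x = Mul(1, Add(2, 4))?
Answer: 0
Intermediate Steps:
x = 6 (x = Mul(1, 6) = 6)
q = -45 (q = Add(-63, Mul(9, 2)) = Add(-63, 18) = -45)
Function('H')(s, N) = Mul(Add(4, s), Add(7, N))
Mul(Add(x, -10), Function('H')(Function('U')(-4), q)) = Mul(Add(6, -10), Add(28, Mul(4, -45), Mul(7, -4), Mul(-45, -4))) = Mul(-4, Add(28, -180, -28, 180)) = Mul(-4, 0) = 0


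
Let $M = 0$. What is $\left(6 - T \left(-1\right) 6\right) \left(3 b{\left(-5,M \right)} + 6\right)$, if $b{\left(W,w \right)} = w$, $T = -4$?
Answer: $-108$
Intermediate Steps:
$\left(6 - T \left(-1\right) 6\right) \left(3 b{\left(-5,M \right)} + 6\right) = \left(6 - \left(-4\right) \left(-1\right) 6\right) \left(3 \cdot 0 + 6\right) = \left(6 - 4 \cdot 6\right) \left(0 + 6\right) = \left(6 - 24\right) 6 = \left(-18\right) 6 = -108$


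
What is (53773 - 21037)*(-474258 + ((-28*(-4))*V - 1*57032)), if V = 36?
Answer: -17260317888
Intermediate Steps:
(53773 - 21037)*(-474258 + ((-28*(-4))*V - 1*57032)) = (53773 - 21037)*(-474258 + (-28*(-4)*36 - 1*57032)) = 32736*(-474258 + (112*36 - 57032)) = 32736*(-474258 + (4032 - 57032)) = 32736*(-474258 - 53000) = 32736*(-527258) = -17260317888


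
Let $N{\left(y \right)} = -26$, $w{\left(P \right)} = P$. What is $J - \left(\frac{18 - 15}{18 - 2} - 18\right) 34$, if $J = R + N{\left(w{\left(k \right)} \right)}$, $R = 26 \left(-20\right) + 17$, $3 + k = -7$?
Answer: $\frac{613}{8} \approx 76.625$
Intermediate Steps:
$k = -10$ ($k = -3 - 7 = -10$)
$R = -503$ ($R = -520 + 17 = -503$)
$J = -529$ ($J = -503 - 26 = -529$)
$J - \left(\frac{18 - 15}{18 - 2} - 18\right) 34 = -529 - \left(\frac{18 - 15}{18 - 2} - 18\right) 34 = -529 - \left(\frac{3}{16} - 18\right) 34 = -529 - \left(- \frac{285}{16}\right) 34 = -529 - - \frac{4845}{8} = -529 + \frac{4845}{8} = \frac{613}{8}$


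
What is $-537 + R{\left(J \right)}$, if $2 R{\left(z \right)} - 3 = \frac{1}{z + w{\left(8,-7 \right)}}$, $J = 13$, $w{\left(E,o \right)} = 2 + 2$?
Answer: $- \frac{9103}{17} \approx -535.47$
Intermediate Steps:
$w{\left(E,o \right)} = 4$
$R{\left(z \right)} = \frac{3}{2} + \frac{1}{2 \left(4 + z\right)}$ ($R{\left(z \right)} = \frac{3}{2} + \frac{1}{2 \left(z + 4\right)} = \frac{3}{2} + \frac{1}{2 \left(4 + z\right)}$)
$-537 + R{\left(J \right)} = -537 + \frac{13 + 3 \cdot 13}{2 \left(4 + 13\right)} = -537 + \frac{13 + 39}{2 \cdot 17} = -537 + \frac{1}{2} \cdot \frac{1}{17} \cdot 52 = -537 + \frac{26}{17} = - \frac{9103}{17}$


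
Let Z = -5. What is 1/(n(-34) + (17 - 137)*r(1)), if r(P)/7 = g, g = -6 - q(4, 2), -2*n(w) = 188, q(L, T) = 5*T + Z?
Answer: 1/9146 ≈ 0.00010934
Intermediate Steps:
q(L, T) = -5 + 5*T (q(L, T) = 5*T - 5 = -5 + 5*T)
n(w) = -94 (n(w) = -½*188 = -94)
g = -11 (g = -6 - (-5 + 5*2) = -6 - (-5 + 10) = -6 - 1*5 = -6 - 5 = -11)
r(P) = -77 (r(P) = 7*(-11) = -77)
1/(n(-34) + (17 - 137)*r(1)) = 1/(-94 + (17 - 137)*(-77)) = 1/(-94 - 120*(-77)) = 1/(-94 + 9240) = 1/9146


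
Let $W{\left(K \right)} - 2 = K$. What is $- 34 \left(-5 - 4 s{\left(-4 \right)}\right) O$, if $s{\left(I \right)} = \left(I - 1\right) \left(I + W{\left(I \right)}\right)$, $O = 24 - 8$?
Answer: $68000$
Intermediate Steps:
$O = 16$
$W{\left(K \right)} = 2 + K$
$s{\left(I \right)} = \left(-1 + I\right) \left(2 + 2 I\right)$ ($s{\left(I \right)} = \left(I - 1\right) \left(I + \left(2 + I\right)\right) = \left(-1 + I\right) \left(2 + 2 I\right)$)
$- 34 \left(-5 - 4 s{\left(-4 \right)}\right) O = - 34 \left(-5 - 4 \left(-2 + 2 \left(-4\right)^{2}\right)\right) 16 = - 34 \left(-5 - 4 \left(-2 + 2 \cdot 16\right)\right) 16 = - 34 \left(-5 - 4 \left(-2 + 32\right)\right) 16 = - 34 \left(-5 - 120\right) 16 = \left(-34\right) \left(-125\right) 16 = 4250 \cdot 16 = 68000$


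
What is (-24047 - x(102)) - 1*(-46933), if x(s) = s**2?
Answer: 12482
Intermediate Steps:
(-24047 - x(102)) - 1*(-46933) = (-24047 - 1*102**2) - 1*(-46933) = (-24047 - 1*10404) + 46933 = (-24047 - 10404) + 46933 = -34451 + 46933 = 12482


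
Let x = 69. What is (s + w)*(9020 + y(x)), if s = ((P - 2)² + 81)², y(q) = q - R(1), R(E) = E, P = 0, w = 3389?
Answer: 96460032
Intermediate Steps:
y(q) = -1 + q (y(q) = q - 1*1 = q - 1 = -1 + q)
s = 7225 (s = ((0 - 2)² + 81)² = ((-2)² + 81)² = (4 + 81)² = 85² = 7225)
(s + w)*(9020 + y(x)) = (7225 + 3389)*(9020 + (-1 + 69)) = 10614*(9020 + 68) = 10614*9088 = 96460032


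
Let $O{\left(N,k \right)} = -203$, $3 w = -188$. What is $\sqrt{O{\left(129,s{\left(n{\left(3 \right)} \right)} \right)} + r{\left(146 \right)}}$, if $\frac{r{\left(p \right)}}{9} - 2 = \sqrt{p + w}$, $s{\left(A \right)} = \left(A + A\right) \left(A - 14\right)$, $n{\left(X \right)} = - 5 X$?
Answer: $\sqrt{-185 + 15 \sqrt{30}} \approx 10.141 i$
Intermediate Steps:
$w = - \frac{188}{3}$ ($w = \frac{1}{3} \left(-188\right) = - \frac{188}{3} \approx -62.667$)
$s{\left(A \right)} = 2 A \left(-14 + A\right)$
$r{\left(p \right)} = 18 + 9 \sqrt{- \frac{188}{3} + p}$ ($r{\left(p \right)} = 18 + 9 \sqrt{p - \frac{188}{3}} = 18 + 9 \sqrt{- \frac{188}{3} + p}$)
$\sqrt{O{\left(129,s{\left(n{\left(3 \right)} \right)} \right)} + r{\left(146 \right)}} = \sqrt{-203 + \left(18 + 3 \sqrt{-564 + 9 \cdot 146}\right)} = \sqrt{-203 + \left(18 + 3 \sqrt{-564 + 1314}\right)} = \sqrt{-203 + \left(18 + 3 \sqrt{750}\right)} = \sqrt{-203 + \left(18 + 3 \cdot 5 \sqrt{30}\right)} = \sqrt{-203 + \left(18 + 15 \sqrt{30}\right)} = \sqrt{-185 + 15 \sqrt{30}}$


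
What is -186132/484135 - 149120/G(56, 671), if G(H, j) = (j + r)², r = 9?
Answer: -19782706/27983003 ≈ -0.70695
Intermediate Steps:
G(H, j) = (9 + j)² (G(H, j) = (j + 9)² = (9 + j)²)
-186132/484135 - 149120/G(56, 671) = -186132/484135 - 149120/(9 + 671)² = -186132*1/484135 - 149120/(680²) = -186132/484135 - 149120/462400 = -186132/484135 - 149120*1/462400 = -186132/484135 - 466/1445 = -19782706/27983003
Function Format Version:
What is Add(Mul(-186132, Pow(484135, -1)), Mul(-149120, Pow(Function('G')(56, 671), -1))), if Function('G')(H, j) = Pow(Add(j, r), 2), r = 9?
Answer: Rational(-19782706, 27983003) ≈ -0.70695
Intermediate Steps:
Function('G')(H, j) = Pow(Add(9, j), 2) (Function('G')(H, j) = Pow(Add(j, 9), 2) = Pow(Add(9, j), 2))
Add(Mul(-186132, Pow(484135, -1)), Mul(-149120, Pow(Function('G')(56, 671), -1))) = Add(Mul(-186132, Pow(484135, -1)), Mul(-149120, Pow(Pow(Add(9, 671), 2), -1))) = Add(Mul(-186132, Rational(1, 484135)), Mul(-149120, Pow(Pow(680, 2), -1))) = Add(Rational(-186132, 484135), Mul(-149120, Pow(462400, -1))) = Add(Rational(-186132, 484135), Mul(-149120, Rational(1, 462400))) = Add(Rational(-186132, 484135), Rational(-466, 1445)) = Rational(-19782706, 27983003)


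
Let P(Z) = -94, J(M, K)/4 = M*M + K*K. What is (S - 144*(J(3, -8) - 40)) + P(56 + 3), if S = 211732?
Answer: 175350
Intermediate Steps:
J(M, K) = 4*K**2 + 4*M**2 (J(M, K) = 4*(M*M + K*K) = 4*(M**2 + K**2) = 4*(K**2 + M**2) = 4*K**2 + 4*M**2)
(S - 144*(J(3, -8) - 40)) + P(56 + 3) = (211732 - 144*((4*(-8)**2 + 4*3**2) - 40)) - 94 = (211732 - 144*((4*64 + 4*9) - 40)) - 94 = (211732 - 144*((256 + 36) - 40)) - 94 = (211732 - 144*(292 - 40)) - 94 = (211732 - 144*252) - 94 = (211732 - 36288) - 94 = 175444 - 94 = 175350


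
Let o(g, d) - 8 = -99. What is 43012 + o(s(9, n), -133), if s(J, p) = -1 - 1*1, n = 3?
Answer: 42921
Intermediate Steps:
s(J, p) = -2 (s(J, p) = -1 - 1 = -2)
o(g, d) = -91 (o(g, d) = 8 - 99 = -91)
43012 + o(s(9, n), -133) = 43012 - 91 = 42921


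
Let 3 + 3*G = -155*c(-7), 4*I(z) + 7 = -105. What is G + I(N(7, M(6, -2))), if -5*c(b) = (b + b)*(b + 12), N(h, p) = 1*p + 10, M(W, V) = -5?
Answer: -2257/3 ≈ -752.33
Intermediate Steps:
N(h, p) = 10 + p (N(h, p) = p + 10 = 10 + p)
I(z) = -28 (I(z) = -7/4 + (¼)*(-105) = -7/4 - 105/4 = -28)
c(b) = -2*b*(12 + b)/5 (c(b) = -(b + b)*(b + 12)/5 = -2*b*(12 + b)/5)
G = -2173/3 (G = -1 + (-(-62)*(-7)*(12 - 7))/3 = -1 + (-(-62)*(-7)*5)/3 = -1 + (-155*14)/3 = -1 + (⅓)*(-2170) = -1 - 2170/3 = -2173/3 ≈ -724.33)
G + I(N(7, M(6, -2))) = -2173/3 - 28 = -2257/3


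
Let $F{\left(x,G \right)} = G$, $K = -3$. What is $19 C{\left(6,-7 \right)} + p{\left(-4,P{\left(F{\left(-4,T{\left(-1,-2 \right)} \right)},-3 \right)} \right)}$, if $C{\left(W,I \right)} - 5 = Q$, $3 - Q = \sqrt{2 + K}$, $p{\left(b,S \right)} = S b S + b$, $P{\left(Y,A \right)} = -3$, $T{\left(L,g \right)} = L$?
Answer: $112 - 19 i \approx 112.0 - 19.0 i$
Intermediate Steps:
$p{\left(b,S \right)} = b + b S^{2}$ ($p{\left(b,S \right)} = b S^{2} + b = b + b S^{2}$)
$Q = 3 - i$ ($Q = 3 - \sqrt{2 - 3} = 3 - \sqrt{-1} = 3 - i \approx 3.0 - 1.0 i$)
$C{\left(W,I \right)} = 8 - i$ ($C{\left(W,I \right)} = 5 + \left(3 - i\right) = 8 - i$)
$19 C{\left(6,-7 \right)} + p{\left(-4,P{\left(F{\left(-4,T{\left(-1,-2 \right)} \right)},-3 \right)} \right)} = 19 \left(8 - i\right) - 4 \left(1 + \left(-3\right)^{2}\right) = \left(152 - 19 i\right) - 4 \left(1 + 9\right) = \left(152 - 19 i\right) - 40 = 112 - 19 i$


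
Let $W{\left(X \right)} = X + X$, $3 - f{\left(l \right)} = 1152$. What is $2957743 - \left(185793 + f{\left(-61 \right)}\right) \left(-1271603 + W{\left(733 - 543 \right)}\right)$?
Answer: $234726657355$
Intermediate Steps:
$f{\left(l \right)} = -1149$ ($f{\left(l \right)} = 3 - 1152 = -1149$)
$W{\left(X \right)} = 2 X$
$2957743 - \left(185793 + f{\left(-61 \right)}\right) \left(-1271603 + W{\left(733 - 543 \right)}\right) = 2957743 - \left(185793 - 1149\right) \left(-1271603 + 2 \left(733 - 543\right)\right) = 2957743 - 184644 \left(-1271603 + 2 \cdot 190\right) = 2957743 - 184644 \left(-1271603 + 380\right) = 2957743 - 184644 \left(-1271223\right) = 2957743 - -234723699612 = 2957743 + 234723699612 = 234726657355$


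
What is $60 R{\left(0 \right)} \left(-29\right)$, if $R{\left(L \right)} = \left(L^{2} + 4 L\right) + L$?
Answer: $0$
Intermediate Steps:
$R{\left(L \right)} = L^{2} + 5 L$
$60 R{\left(0 \right)} \left(-29\right) = 60 \cdot 0 \left(5 + 0\right) \left(-29\right) = 60 \cdot 0 \cdot 5 \left(-29\right) = 60 \cdot 0 \left(-29\right) = 0 \left(-29\right) = 0$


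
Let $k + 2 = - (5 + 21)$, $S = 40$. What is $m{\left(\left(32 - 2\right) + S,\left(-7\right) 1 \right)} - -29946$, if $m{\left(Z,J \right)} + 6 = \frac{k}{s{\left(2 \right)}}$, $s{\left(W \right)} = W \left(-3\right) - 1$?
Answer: $29944$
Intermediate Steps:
$s{\left(W \right)} = -1 - 3 W$ ($s{\left(W \right)} = - 3 W - 1 = -1 - 3 W$)
$k = -28$ ($k = -2 - \left(5 + 21\right) = -2 - 26 = -28$)
$m{\left(Z,J \right)} = -2$ ($m{\left(Z,J \right)} = -6 - \frac{28}{-1 - 6} = -6 - \frac{28}{-7} = -6 - -4 = -6 + 4 = -2$)
$m{\left(\left(32 - 2\right) + S,\left(-7\right) 1 \right)} - -29946 = -2 - -29946 = -2 + 29946 = 29944$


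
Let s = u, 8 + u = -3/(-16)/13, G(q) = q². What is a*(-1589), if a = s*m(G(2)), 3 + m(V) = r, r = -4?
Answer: -18475303/208 ≈ -88824.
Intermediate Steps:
u = -1661/208 (u = -8 - 3/(-16)/13 = -8 - 3*(-1/16)*(1/13) = -8 + (3/16)*(1/13) = -8 + 3/208 = -1661/208 ≈ -7.9856)
s = -1661/208 ≈ -7.9856
m(V) = -7 (m(V) = -3 - 4 = -7)
a = 11627/208 (a = -1661/208*(-7) = 11627/208 ≈ 55.899)
a*(-1589) = (11627/208)*(-1589) = -18475303/208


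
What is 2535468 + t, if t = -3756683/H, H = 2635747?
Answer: 6682848417913/2635747 ≈ 2.5355e+6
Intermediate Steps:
t = -3756683/2635747 ≈ -1.4253
2535468 + t = 2535468 - 3756683/2635747 = 6682848417913/2635747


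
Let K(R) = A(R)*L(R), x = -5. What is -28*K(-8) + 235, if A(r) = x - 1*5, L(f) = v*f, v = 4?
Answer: -8725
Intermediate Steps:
L(f) = 4*f
A(r) = -10 (A(r) = -5 - 1*5 = -5 - 5 = -10)
K(R) = -40*R
-28*K(-8) + 235 = -(-1120)*(-8) + 235 = -28*320 + 235 = -8960 + 235 = -8725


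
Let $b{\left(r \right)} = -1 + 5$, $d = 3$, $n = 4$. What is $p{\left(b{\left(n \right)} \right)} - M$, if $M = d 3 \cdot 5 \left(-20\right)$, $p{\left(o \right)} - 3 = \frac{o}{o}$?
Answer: $904$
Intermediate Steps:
$b{\left(r \right)} = 4$
$p{\left(o \right)} = 4$ ($p{\left(o \right)} = 3 + \frac{o}{o} = 3 + 1 = 4$)
$M = -900$ ($M = 3 \cdot 3 \cdot 5 \left(-20\right) = 9 \cdot 5 \left(-20\right) = 45 \left(-20\right) = -900$)
$p{\left(b{\left(n \right)} \right)} - M = 4 - -900 = 4 + 900 = 904$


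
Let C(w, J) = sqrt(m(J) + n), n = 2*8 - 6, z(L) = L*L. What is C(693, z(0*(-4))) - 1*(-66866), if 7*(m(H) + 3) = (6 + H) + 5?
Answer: 66866 + 2*sqrt(105)/7 ≈ 66869.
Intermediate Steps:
z(L) = L**2
n = 10 (n = 16 - 6 = 10)
m(H) = -10/7 + H/7 (m(H) = -3 + ((6 + H) + 5)/7 = -3 + (11 + H)/7 = -3 + (11/7 + H/7) = -10/7 + H/7)
C(w, J) = sqrt(60/7 + J/7) (C(w, J) = sqrt((-10/7 + J/7) + 10) = sqrt(60/7 + J/7))
C(693, z(0*(-4))) - 1*(-66866) = sqrt(420 + 7*(0*(-4))**2)/7 - 1*(-66866) = sqrt(420 + 7*0**2)/7 + 66866 = sqrt(420 + 7*0)/7 + 66866 = sqrt(420 + 0)/7 + 66866 = sqrt(420)/7 + 66866 = (2*sqrt(105))/7 + 66866 = 2*sqrt(105)/7 + 66866 = 66866 + 2*sqrt(105)/7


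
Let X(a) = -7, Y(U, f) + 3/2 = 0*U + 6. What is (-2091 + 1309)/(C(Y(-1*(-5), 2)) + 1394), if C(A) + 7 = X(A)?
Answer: -17/30 ≈ -0.56667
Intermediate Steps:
Y(U, f) = 9/2 (Y(U, f) = -3/2 + (0*U + 6) = -3/2 + (0 + 6) = -3/2 + 6 = 9/2)
C(A) = -14 (C(A) = -7 - 7 = -14)
(-2091 + 1309)/(C(Y(-1*(-5), 2)) + 1394) = (-2091 + 1309)/(-14 + 1394) = -782/1380 = -782*1/1380 = -17/30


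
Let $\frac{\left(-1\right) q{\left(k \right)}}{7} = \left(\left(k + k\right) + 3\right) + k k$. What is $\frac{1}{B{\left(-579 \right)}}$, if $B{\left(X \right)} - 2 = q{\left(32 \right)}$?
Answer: $- \frac{1}{7635} \approx -0.00013098$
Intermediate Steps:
$q{\left(k \right)} = -21 - 14 k - 7 k^{2}$ ($q{\left(k \right)} = - 7 \left(\left(\left(k + k\right) + 3\right) + k k\right) = - 7 \left(\left(2 k + 3\right) + k^{2}\right) = - 7 \left(\left(3 + 2 k\right) + k^{2}\right) = - 7 \left(3 + k^{2} + 2 k\right) = -21 - 14 k - 7 k^{2}$)
$B{\left(X \right)} = -7635$ ($B{\left(X \right)} = 2 - \left(469 + 7168\right) = 2 - 7637 = -7635$)
$\frac{1}{B{\left(-579 \right)}} = \frac{1}{-7635} = - \frac{1}{7635}$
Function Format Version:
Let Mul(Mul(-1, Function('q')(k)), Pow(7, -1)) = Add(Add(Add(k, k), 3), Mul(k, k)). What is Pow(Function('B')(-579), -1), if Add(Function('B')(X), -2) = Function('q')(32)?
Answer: Rational(-1, 7635) ≈ -0.00013098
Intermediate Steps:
Function('q')(k) = Add(-21, Mul(-14, k), Mul(-7, Pow(k, 2))) (Function('q')(k) = Mul(-7, Add(Add(Add(k, k), 3), Mul(k, k))) = Mul(-7, Add(Add(Mul(2, k), 3), Pow(k, 2))) = Mul(-7, Add(Add(3, Mul(2, k)), Pow(k, 2))) = Mul(-7, Add(3, Pow(k, 2), Mul(2, k))) = Add(-21, Mul(-14, k), Mul(-7, Pow(k, 2))))
Function('B')(X) = -7635 (Function('B')(X) = Add(2, Add(-21, Mul(-14, 32), Mul(-7, Pow(32, 2)))) = Add(2, Add(-21, -448, Mul(-7, 1024))) = Add(2, Add(-21, -448, -7168)) = Add(2, -7637) = -7635)
Pow(Function('B')(-579), -1) = Pow(-7635, -1) = Rational(-1, 7635)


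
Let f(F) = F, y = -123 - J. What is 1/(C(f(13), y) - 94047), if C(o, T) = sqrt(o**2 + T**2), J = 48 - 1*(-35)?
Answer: -94047/8844795604 - sqrt(42605)/8844795604 ≈ -1.0656e-5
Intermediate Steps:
J = 83 (J = 48 + 35 = 83)
y = -206 (y = -123 - 1*83 = -123 - 83 = -206)
C(o, T) = sqrt(T**2 + o**2)
1/(C(f(13), y) - 94047) = 1/(sqrt((-206)**2 + 13**2) - 94047) = 1/(sqrt(42436 + 169) - 94047) = 1/(sqrt(42605) - 94047) = 1/(-94047 + sqrt(42605))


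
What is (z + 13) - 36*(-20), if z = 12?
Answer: 745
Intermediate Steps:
(z + 13) - 36*(-20) = (12 + 13) - 36*(-20) = 25 + 720 = 745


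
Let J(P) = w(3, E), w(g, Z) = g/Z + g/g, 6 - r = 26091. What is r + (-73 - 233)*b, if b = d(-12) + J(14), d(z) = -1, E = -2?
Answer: -25626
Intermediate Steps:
r = -26085 (r = 6 - 1*26091 = 6 - 26091 = -26085)
w(g, Z) = 1 + g/Z (w(g, Z) = g/Z + 1 = 1 + g/Z)
J(P) = -1/2 (J(P) = (-2 + 3)/(-2) = -1/2*1 = -1/2)
b = -3/2 (b = -1 - 1/2 = -3/2 ≈ -1.5000)
r + (-73 - 233)*b = -26085 + (-73 - 233)*(-3/2) = -26085 - 306*(-3/2) = -26085 + 459 = -25626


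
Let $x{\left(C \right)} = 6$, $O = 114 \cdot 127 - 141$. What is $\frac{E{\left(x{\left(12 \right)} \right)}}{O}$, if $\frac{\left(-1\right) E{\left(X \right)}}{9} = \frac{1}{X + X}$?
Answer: $- \frac{1}{19116} \approx -5.2312 \cdot 10^{-5}$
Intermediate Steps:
$O = 14337$ ($O = 14478 - 141 = 14337$)
$E{\left(X \right)} = - \frac{9}{2 X}$ ($E{\left(X \right)} = - \frac{9}{X + X} = - \frac{9}{2 X}$)
$\frac{E{\left(x{\left(12 \right)} \right)}}{O} = \frac{\left(- \frac{9}{2}\right) \frac{1}{6}}{14337} = \left(- \frac{9}{2}\right) \frac{1}{6} \cdot \frac{1}{14337} = \left(- \frac{3}{4}\right) \frac{1}{14337} = - \frac{1}{19116}$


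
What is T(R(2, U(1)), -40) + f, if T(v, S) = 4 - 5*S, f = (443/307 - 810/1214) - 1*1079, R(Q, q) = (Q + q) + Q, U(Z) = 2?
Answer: -162910809/186349 ≈ -874.22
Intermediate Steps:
R(Q, q) = q + 2*Q
f = -200926005/186349 (f = (443*(1/307) - 810*1/1214) - 1079 = (443/307 - 405/607) - 1079 = 144566/186349 - 1079 = -200926005/186349 ≈ -1078.2)
T(R(2, U(1)), -40) + f = (4 - 5*(-40)) - 200926005/186349 = (4 + 200) - 200926005/186349 = 204 - 200926005/186349 = -162910809/186349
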